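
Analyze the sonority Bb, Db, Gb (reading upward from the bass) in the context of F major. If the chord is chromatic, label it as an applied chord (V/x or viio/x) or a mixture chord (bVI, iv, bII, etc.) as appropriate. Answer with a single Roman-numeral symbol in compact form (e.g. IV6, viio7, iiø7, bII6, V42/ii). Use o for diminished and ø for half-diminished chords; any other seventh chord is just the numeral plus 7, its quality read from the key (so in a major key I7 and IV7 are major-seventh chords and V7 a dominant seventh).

bII6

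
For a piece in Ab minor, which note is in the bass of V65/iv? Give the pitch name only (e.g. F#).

The applied chord V65/iv is rooted on Ab: Ab-C-Eb-Gb.
The figure 65 means first inversion — the third is in the bass.

C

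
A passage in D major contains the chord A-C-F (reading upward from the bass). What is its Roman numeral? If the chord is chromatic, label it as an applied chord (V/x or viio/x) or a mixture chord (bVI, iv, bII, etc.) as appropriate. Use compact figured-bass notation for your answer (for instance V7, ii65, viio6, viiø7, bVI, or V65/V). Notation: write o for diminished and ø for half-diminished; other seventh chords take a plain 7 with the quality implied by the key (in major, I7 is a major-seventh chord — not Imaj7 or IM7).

bIII6

Stacked in thirds the chord is F-A-C: a major triad on F.
F is the lowered third degree of D major (diatonic 3 would be F#). This is a major triad on the lowered third degree, borrowed from the parallel minor.
With A in the bass the chord is in first inversion, so the figured bass is 6.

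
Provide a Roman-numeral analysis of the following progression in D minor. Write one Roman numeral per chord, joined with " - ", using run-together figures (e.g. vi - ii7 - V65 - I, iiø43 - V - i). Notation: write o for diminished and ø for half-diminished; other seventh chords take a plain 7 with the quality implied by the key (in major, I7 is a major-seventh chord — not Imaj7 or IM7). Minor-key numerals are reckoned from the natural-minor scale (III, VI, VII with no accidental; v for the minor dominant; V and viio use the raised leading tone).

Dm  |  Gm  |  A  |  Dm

Dm: minor triad on D = scale degree 1 → i.
Gm: root G is the subdominant; minor triad there is iv.
A: root A is the dominant; major triad there is V.
Dm: root D is the tonic; minor triad there is i.

i - iv - V - i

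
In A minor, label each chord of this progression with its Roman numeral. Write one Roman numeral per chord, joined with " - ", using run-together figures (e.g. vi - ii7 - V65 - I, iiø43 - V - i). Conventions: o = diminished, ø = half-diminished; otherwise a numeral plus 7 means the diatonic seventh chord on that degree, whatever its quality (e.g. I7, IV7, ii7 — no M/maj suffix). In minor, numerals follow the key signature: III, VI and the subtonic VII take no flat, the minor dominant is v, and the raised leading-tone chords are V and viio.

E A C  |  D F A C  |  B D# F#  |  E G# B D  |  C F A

E-A-C: root A is the tonic; minor triad there is i64.
D-F-A-C: minor seventh chord on D = scale degree 4 → iv7.
B-D#-F# is the secondary dominant of V (major triad on B): V/V.
E-G#-B-D: dominant seventh chord on E = scale degree 5 → V7.
C-F-A: root F is the submediant; major triad there is VI64.

i64 - iv7 - V/V - V7 - VI64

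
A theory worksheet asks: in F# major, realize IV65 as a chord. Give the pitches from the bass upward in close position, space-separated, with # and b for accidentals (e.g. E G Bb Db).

The numeral's case and figure indicate a major seventh chord. In F# major its root, the fourth degree, is B.
Stacking thirds from B gives B-D#-F#-A#.
With the 65 figure the chord is in first inversion; from the bass D# upward in close position it reads D#-F#-A#-B.

D# F# A# B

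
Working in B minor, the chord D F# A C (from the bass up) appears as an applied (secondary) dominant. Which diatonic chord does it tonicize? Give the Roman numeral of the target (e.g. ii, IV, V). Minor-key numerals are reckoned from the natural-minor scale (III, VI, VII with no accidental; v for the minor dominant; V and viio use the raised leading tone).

VI

The chord is a dominant seventh chord on D.
A dominant resolves down a perfect fifth: D → G. In B minor, G is scale degree 6, i.e. VI.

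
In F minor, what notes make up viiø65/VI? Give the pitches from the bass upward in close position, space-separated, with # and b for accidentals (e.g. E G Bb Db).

The slash marks an applied leading-tone chord: viio of VI. In F minor, VI is Db, so the leading tone to it is C, a half step below.
Building a half-diminished seventh chord on C gives C-Eb-Gb-Bb.
With the 65 figure the chord is in first inversion; from the bass Eb upward in close position it reads Eb-Gb-Bb-C.

Eb Gb Bb C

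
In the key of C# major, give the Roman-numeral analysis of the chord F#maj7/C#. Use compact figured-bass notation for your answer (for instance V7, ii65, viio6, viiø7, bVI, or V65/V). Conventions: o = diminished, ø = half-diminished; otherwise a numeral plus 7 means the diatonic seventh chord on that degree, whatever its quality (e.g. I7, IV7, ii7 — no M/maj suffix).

IV43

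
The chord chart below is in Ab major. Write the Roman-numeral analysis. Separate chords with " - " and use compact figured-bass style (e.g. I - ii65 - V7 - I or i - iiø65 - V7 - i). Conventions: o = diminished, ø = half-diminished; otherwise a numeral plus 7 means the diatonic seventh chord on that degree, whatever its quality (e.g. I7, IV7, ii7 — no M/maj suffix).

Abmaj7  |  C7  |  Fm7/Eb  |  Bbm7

I7 - V7/vi - vi42 - ii7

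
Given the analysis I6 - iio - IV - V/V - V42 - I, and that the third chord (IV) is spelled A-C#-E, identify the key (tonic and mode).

E major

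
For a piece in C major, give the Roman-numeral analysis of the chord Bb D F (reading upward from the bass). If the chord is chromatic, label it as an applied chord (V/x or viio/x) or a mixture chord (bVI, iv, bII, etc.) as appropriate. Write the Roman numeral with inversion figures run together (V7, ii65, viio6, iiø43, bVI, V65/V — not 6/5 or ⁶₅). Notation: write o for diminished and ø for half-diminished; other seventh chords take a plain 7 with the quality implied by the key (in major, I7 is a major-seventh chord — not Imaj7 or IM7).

The pitches Bb-D-F form a major triad rooted on Bb.
Bb is the lowered seventh degree of C major (diatonic 7 would be B). This is a major triad on the lowered seventh degree (the subtonic), borrowed from the parallel minor.

bVII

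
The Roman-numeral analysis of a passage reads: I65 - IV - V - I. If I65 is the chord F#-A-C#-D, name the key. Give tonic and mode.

D major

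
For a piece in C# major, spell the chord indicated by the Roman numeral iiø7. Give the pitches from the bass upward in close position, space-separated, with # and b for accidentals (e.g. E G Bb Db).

iiø7 is the half-diminished supertonic seventh, borrowed from the parallel minor. In C# major that root is D#.
So the chord is D#-F#-A-C#.

D# F# A C#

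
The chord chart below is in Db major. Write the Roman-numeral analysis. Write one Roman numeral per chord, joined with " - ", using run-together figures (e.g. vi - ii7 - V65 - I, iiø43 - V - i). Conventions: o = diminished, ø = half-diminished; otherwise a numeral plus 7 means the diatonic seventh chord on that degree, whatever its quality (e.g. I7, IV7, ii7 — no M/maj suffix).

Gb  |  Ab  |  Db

IV - V - I

Gb: major triad on Gb = scale degree 4 → IV.
Ab: root Ab is the dominant; major triad there is V.
Db has root Db, degree 1 in Db major, so I.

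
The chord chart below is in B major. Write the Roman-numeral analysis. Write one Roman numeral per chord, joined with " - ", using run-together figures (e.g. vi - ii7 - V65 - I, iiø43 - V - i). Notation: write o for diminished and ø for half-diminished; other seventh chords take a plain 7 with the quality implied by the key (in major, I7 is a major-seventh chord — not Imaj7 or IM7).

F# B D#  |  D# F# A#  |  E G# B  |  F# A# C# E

F#-B-D#: major triad on B = scale degree 1 → I64.
D#-F#-A# has root D#, degree 3 in B major, so iii.
E-G#-B has root E, degree 4 in B major, so IV.
F#-A#-C#-E has root F#, degree 5 in B major, so V7.

I64 - iii - IV - V7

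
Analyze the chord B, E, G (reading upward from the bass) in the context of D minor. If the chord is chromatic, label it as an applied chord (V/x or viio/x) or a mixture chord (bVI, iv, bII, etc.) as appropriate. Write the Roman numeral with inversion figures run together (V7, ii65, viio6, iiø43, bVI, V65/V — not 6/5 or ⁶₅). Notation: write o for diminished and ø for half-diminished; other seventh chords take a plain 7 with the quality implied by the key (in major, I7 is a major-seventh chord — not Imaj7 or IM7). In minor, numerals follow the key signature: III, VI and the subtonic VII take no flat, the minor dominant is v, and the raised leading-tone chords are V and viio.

ii64

The pitches E-G-B form a minor triad rooted on E.
E is the second degree of D minor. This is the minor supertonic, borrowed from the parallel major (the Dorian ii).
With B in the bass the chord is in second inversion, so the figured bass is 64.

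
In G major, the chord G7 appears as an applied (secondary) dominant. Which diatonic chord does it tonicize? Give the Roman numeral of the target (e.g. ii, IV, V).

IV

The chord is a dominant seventh chord on G.
A dominant resolves down a perfect fifth: G → C. In G major, C is scale degree 4, i.e. IV.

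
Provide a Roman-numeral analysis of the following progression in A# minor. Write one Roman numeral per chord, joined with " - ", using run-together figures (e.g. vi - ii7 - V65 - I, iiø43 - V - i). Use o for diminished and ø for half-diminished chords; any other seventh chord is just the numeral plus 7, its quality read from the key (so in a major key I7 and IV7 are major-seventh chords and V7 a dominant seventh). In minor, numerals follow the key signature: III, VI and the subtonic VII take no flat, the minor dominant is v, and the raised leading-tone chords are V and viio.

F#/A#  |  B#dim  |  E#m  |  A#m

F#/A#: root F# is the submediant; major triad there is VI6.
B#dim: root B# is the supertonic; diminished triad there is iio.
E#m: root E# is the dominant; minor triad there is v.
A#m: minor triad on A# = scale degree 1 → i.

VI6 - iio - v - i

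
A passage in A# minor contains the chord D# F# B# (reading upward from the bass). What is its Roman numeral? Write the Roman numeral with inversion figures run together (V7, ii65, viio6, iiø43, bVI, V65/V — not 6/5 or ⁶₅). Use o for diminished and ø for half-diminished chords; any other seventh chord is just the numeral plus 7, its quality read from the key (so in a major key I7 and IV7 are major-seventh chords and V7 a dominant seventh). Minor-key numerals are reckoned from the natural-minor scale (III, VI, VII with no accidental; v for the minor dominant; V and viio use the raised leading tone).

iio6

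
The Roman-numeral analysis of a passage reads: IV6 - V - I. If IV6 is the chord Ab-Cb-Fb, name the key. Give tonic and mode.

Cb major

The anchor chord is a major triad on Fb, labeled IV6.
Counting down 3 scale steps from Fb places the tonic on Cb; a major triad on degree 4 is diatonic only in major.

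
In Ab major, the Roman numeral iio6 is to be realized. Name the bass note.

iio in Ab major has root Bb; the chord is Bb-Db-Fb.
The figure 6 means first inversion — the third is in the bass.

Db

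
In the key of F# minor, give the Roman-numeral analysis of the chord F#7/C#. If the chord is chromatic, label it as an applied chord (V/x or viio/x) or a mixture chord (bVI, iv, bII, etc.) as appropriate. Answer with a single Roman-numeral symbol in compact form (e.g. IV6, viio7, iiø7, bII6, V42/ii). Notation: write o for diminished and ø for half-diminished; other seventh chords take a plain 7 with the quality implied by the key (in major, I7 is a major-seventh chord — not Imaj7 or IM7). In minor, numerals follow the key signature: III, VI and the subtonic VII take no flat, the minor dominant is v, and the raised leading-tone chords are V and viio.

V43/iv

The pitches F#-A#-C#-E form a dominant seventh chord rooted on F#.
F# is not a diatonic chord root with this quality in F# minor, but it lies a perfect fifth above B (iv), so the chord functions as an applied dominant of iv.
With C# in the bass the chord is in second inversion, so the figured bass is 43.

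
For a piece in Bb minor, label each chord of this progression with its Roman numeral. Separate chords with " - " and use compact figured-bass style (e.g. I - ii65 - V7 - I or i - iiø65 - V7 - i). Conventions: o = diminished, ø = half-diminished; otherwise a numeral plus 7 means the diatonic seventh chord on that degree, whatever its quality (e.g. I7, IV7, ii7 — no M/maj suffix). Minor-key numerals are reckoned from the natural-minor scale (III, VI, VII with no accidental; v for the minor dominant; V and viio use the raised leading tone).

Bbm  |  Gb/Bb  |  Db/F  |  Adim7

i - VI6 - III6 - viio7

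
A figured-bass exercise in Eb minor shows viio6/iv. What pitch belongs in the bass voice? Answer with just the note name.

Bb

The applied chord viio6/iv is rooted on G: G-Bb-Db.
The figure 6 means first inversion — the third is in the bass.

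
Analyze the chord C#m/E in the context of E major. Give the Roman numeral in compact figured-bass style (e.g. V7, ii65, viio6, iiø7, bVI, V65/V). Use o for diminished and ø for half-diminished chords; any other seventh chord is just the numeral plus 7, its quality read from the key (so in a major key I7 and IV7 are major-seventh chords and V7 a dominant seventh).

vi6

Stacked in thirds the chord is C#-E-G#: a minor triad on C#.
In E major, C# is the submediant; the diatonic minor triad there is vi.
With E in the bass the chord is in first inversion, so the figured bass is 6.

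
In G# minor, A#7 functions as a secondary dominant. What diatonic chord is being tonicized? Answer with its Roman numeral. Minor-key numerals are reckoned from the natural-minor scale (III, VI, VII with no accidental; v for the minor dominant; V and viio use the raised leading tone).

V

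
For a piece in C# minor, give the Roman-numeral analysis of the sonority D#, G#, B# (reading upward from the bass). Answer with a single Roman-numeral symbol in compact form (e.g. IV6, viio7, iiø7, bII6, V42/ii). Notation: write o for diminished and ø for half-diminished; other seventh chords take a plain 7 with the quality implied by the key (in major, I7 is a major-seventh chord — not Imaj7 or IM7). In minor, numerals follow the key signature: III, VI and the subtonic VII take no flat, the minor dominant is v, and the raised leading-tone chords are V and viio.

The pitches G#-B#-D# form a major triad rooted on G#.
G# is scale degree 5 in C# minor, and a major triad on that degree is written V.
With D# in the bass the chord is in second inversion, so the figured bass is 64.

V64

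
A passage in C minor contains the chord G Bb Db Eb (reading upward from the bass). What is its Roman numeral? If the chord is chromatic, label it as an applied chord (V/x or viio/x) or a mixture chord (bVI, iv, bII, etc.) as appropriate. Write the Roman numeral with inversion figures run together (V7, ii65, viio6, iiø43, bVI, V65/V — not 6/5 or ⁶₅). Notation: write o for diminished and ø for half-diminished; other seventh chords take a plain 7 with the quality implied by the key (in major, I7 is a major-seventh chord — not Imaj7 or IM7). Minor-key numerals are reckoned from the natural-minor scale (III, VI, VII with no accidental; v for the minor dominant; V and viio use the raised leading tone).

The pitches Eb-G-Bb-Db form a dominant seventh chord rooted on Eb.
Eb is not a diatonic chord root with this quality in C minor, but it lies a perfect fifth above Ab (VI), so the chord functions as an applied dominant of VI.
With G in the bass the chord is in first inversion, so the figured bass is 65.

V65/VI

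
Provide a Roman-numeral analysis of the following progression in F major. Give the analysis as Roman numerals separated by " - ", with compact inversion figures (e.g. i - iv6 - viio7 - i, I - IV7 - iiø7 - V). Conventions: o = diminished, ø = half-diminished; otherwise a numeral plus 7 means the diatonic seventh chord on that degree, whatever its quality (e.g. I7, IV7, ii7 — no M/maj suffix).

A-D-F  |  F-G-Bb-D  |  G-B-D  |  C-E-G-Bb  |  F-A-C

A-D-F has root D, degree 6 in F major, so vi64.
F-G-Bb-D: minor seventh chord on G = scale degree 2 → ii42.
G-B-D: chromatic; G is V of V, so V/V.
C-E-G-Bb has root C, degree 5 in F major, so V7.
F-A-C has root F, degree 1 in F major, so I.

vi64 - ii42 - V/V - V7 - I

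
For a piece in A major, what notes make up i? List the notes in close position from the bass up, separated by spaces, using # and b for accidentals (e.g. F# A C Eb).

A C E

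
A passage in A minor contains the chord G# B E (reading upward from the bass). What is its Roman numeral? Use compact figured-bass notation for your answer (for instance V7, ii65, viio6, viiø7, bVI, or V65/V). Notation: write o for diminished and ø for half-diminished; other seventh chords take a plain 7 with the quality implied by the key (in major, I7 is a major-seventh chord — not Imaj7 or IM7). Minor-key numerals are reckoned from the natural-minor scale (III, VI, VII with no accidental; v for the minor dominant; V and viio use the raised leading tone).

V6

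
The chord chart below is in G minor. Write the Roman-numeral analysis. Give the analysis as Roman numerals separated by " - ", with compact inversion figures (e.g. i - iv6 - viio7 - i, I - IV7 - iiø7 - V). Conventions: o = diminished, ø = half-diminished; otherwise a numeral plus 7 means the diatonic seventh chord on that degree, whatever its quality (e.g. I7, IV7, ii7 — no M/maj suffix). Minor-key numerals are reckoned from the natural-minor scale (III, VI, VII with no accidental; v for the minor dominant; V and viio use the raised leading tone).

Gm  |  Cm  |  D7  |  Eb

i - iv - V7 - VI

Gm: root G is the tonic; minor triad there is i.
Cm: minor triad on C = scale degree 4 → iv.
D7 has root D, degree 5 in G minor, so V7.
Eb has root Eb, degree 6 in G minor, so VI.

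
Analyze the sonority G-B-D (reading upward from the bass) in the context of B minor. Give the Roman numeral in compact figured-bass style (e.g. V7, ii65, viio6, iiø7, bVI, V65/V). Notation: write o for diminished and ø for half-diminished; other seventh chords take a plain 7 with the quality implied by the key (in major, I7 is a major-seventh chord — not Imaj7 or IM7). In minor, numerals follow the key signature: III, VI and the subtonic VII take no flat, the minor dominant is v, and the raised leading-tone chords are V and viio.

The pitches G-B-D form a major triad rooted on G.
G is scale degree 6 in B minor, and a major triad on that degree is written VI.

VI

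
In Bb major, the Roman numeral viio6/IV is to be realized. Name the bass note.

F

The applied chord viio6/IV is rooted on D: D-F-Ab.
The figure 6 means first inversion — the third is in the bass.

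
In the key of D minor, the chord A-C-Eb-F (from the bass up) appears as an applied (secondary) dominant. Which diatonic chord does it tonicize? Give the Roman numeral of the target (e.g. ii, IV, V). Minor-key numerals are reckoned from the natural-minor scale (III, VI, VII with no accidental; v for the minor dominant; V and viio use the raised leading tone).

VI

The chord is a dominant seventh chord on F.
A dominant resolves down a perfect fifth: F → Bb. In D minor, Bb is scale degree 6, i.e. VI.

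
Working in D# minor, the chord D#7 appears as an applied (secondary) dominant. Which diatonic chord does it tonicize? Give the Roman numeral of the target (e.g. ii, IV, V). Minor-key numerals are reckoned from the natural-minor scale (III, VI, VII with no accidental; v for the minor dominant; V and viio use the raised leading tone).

The chord is a dominant seventh chord on D#.
A dominant resolves down a perfect fifth: D# → G#. In D# minor, G# is scale degree 4, i.e. iv.

iv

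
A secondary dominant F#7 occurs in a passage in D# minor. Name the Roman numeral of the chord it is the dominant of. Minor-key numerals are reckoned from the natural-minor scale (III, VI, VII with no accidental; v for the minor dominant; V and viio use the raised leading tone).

VI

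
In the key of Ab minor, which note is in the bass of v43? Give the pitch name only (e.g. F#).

v in Ab minor has root Eb; the chord is Eb-Gb-Bb-Db.
The figure 43 means second inversion — the fifth is in the bass.

Bb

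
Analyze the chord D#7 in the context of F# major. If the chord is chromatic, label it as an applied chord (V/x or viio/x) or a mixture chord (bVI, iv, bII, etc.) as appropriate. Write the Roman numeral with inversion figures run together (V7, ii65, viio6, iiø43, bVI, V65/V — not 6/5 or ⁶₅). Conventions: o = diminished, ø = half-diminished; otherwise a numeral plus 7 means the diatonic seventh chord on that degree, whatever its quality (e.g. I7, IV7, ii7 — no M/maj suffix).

Stacked in thirds the chord is D#-F##-A#-C#: a dominant seventh chord on D#.
D# is not a diatonic chord root with this quality in F# major, but it lies a perfect fifth above G# (ii), so the chord functions as an applied dominant of ii.

V7/ii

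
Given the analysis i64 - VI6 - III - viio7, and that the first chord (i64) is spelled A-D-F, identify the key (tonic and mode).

D minor

i64 is given as A-D-F — a minor triad with root D.
If D is scale degree 1 and the mode makes that degree carry a minor triad, the tonic is D and the mode is minor.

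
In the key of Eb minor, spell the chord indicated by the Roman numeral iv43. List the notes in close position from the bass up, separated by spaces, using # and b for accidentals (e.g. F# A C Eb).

Eb Gb Ab Cb

In Eb minor, scale degree 4 is Ab, and the diatonic chord built there is a minor seventh chord.
Stacking thirds from Ab gives Ab-Cb-Eb-Gb.
With the 43 figure the chord is in second inversion; from the bass Eb upward in close position it reads Eb-Gb-Ab-Cb.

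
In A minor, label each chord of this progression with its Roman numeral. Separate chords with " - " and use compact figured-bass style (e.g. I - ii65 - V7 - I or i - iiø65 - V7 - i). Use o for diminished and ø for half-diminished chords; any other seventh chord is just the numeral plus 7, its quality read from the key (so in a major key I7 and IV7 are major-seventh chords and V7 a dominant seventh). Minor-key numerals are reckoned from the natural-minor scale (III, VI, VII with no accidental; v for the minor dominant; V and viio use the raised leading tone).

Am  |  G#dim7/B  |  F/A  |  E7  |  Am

Am has root A, degree 1 in A minor, so i.
G#dim7/B has root G#, degree 7 in A minor, so viio65.
F/A: root F is the submediant; major triad there is VI6.
E7: root E is the dominant; dominant seventh chord there is V7.
Am: minor triad on A = scale degree 1 → i.

i - viio65 - VI6 - V7 - i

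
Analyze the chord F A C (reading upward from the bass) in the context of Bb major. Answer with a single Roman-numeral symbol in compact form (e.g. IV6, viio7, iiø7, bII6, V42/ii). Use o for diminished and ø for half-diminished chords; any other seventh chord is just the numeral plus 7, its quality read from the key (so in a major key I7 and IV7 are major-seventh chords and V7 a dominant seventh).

Stacked in thirds the chord is F-A-C: a major triad on F.
In Bb major, F is the dominant; the diatonic major triad there is V.

V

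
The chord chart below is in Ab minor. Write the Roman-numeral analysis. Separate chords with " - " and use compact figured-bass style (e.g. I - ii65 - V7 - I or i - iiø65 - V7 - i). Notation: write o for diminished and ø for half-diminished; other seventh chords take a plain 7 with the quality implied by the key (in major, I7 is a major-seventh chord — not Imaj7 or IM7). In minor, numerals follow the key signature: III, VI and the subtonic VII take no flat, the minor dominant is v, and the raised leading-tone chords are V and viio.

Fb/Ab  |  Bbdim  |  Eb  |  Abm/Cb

VI6 - iio - V - i6

Fb/Ab: root Fb is the submediant; major triad there is VI6.
Bbdim: root Bb is the supertonic; diminished triad there is iio.
Eb has root Eb, degree 5 in Ab minor, so V.
Abm/Cb: root Ab is the tonic; minor triad there is i6.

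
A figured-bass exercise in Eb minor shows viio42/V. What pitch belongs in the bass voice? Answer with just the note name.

Gb

The applied chord viio42/V is rooted on A: A-C-Eb-Gb.
The figure 42 means third inversion — the seventh is in the bass.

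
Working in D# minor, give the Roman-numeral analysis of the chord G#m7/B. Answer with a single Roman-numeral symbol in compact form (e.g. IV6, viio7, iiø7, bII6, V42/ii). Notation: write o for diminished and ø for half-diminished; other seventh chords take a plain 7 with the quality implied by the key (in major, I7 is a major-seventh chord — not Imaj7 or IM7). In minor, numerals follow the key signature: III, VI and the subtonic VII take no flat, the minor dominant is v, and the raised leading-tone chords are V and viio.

iv65

The pitches G#-B-D#-F# form a minor seventh chord rooted on G#.
G# is scale degree 4 in D# minor, and a minor seventh chord on that degree is written iv7.
With B in the bass the chord is in first inversion, so the figured bass is 65.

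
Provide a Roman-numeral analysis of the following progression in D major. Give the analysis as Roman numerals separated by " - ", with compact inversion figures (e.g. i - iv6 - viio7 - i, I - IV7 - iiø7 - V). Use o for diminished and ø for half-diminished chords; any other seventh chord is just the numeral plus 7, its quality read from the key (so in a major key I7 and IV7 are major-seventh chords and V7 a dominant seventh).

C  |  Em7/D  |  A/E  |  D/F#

C: major triad on C — chromatic; bVII (borrowed from the parallel minor).
Em7/D: minor seventh chord on E = scale degree 2 → ii42.
A/E: root A is the dominant; major triad there is V64.
D/F#: root D is the tonic; major triad there is I6.

bVII - ii42 - V64 - I6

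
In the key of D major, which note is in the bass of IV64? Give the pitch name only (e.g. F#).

D

IV in D major has root G; the chord is G-B-D.
The figure 64 means second inversion — the fifth is in the bass.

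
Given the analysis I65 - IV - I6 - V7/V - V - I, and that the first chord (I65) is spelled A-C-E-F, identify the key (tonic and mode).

The chord Fmaj7/A is a major seventh chord rooted on F; its label is I65.
If F is scale degree 1 and the mode makes that degree carry a major seventh chord, the tonic is F and the mode is major.

F major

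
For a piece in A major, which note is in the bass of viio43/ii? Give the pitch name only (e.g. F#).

The applied chord viio43/ii is rooted on A#: A#-C#-E-G.
The figure 43 means second inversion — the fifth is in the bass.

E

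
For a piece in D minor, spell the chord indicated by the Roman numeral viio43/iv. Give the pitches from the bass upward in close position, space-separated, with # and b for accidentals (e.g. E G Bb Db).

C Eb F# A

viio43/iv is a secondary leading-tone chord. The target iv is G in D minor; the applied chord is rooted a semitone below, on F#.
Building a fully diminished seventh chord on F# gives F#-A-C-Eb.
With the 43 figure the chord is in second inversion; from the bass C upward in close position it reads C-Eb-F#-A.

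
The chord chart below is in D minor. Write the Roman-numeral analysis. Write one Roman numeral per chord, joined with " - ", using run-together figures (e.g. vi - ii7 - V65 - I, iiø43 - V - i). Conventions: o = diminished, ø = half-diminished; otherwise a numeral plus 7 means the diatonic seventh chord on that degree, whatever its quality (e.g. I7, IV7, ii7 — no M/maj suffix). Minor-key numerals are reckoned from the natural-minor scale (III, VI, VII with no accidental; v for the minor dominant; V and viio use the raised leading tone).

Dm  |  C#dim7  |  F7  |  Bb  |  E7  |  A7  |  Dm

Dm: root D is the tonic; minor triad there is i.
C#dim7 has root C#, degree 7 in D minor, so viio7.
F7: a dominant seventh chord on F, the applied dominant of VI → V7/VI.
Bb: major triad on Bb = scale degree 6 → VI.
E7: a dominant seventh chord on E, the applied dominant of V → V7/V.
A7: dominant seventh chord on A = scale degree 5 → V7.
Dm: minor triad on D = scale degree 1 → i.

i - viio7 - V7/VI - VI - V7/V - V7 - i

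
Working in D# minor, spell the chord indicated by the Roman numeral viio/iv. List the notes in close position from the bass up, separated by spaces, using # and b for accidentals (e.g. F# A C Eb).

F## A# C#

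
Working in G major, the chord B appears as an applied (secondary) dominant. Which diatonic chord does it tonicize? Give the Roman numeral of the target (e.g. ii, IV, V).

vi

The chord is a major triad on B.
A dominant resolves down a perfect fifth: B → E. In G major, E is scale degree 6, i.e. vi.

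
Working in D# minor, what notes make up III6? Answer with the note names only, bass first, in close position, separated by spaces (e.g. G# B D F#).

The numeral's case and figure indicate a major triad. In D# minor its root, the third degree, is F#.
Stacking thirds from F# gives F#-A#-C#.
With the 6 figure the chord is in first inversion; from the bass A# upward in close position it reads A#-C#-F#.

A# C# F#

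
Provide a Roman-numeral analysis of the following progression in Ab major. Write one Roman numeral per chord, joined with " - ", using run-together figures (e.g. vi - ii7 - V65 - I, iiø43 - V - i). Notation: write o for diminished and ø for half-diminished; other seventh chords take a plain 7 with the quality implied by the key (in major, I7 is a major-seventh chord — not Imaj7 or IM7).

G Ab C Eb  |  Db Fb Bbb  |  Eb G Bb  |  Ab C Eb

I42 - bII6 - V - I

G-Ab-C-Eb has root Ab, degree 1 in Ab major, so I42.
Db-Fb-Bbb: major triad on Bbb — chromatic; Bbb is the lowered second degree, so this is the Neapolitan sixth, bII6 (third, Db, in the bass — hence the 6).
Eb-G-Bb: root Eb is the dominant; major triad there is V.
Ab-C-Eb: major triad on Ab = scale degree 1 → I.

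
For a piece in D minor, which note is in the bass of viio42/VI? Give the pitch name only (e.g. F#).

The applied chord viio42/VI is rooted on A: A-C-Eb-Gb.
The figure 42 means third inversion — the seventh is in the bass.

Gb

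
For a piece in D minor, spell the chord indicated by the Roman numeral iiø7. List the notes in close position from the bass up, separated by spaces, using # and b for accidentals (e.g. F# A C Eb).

The numeral's case and figure indicate a half-diminished seventh chord. In D minor its root, the second degree, is E.
That chord is spelled E-G-Bb-D.

E G Bb D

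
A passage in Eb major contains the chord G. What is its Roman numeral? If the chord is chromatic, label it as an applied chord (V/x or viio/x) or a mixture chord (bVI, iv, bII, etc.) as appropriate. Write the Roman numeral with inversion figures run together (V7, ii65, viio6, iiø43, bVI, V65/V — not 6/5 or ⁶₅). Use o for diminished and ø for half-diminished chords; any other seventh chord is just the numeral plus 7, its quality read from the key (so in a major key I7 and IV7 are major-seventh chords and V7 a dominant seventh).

V/vi

Stacked in thirds the chord is G-B-D: a major triad on G.
G is not a diatonic chord root with this quality in Eb major, but it lies a perfect fifth above C (vi), so the chord functions as an applied dominant of vi.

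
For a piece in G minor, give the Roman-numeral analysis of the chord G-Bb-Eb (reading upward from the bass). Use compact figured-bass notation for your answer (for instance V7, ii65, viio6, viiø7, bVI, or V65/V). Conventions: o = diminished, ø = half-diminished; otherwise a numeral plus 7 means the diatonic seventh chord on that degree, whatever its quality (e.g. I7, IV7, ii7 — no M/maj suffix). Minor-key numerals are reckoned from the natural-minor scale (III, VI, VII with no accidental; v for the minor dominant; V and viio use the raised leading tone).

VI6

The pitches Eb-G-Bb form a major triad rooted on Eb.
In G minor, Eb is the submediant; the diatonic major triad there is VI.
With G in the bass the chord is in first inversion, so the figured bass is 6.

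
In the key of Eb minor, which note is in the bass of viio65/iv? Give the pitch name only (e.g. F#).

Bb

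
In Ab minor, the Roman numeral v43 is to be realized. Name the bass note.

v in Ab minor has root Eb; the chord is Eb-Gb-Bb-Db.
The figure 43 means second inversion — the fifth is in the bass.

Bb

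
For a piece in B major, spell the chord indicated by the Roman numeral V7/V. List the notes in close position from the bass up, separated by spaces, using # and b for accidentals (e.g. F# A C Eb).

The slash means an applied dominant: we want the dominant of V. In B major, V is F# major, and its dominant is built on C#.
Building a dominant seventh chord on C# gives C#-E#-G#-B.

C# E# G# B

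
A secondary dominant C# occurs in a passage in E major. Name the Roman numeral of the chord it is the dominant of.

The chord is a major triad on C#.
A dominant resolves down a perfect fifth: C# → F#. In E major, F# is scale degree 2, i.e. ii.

ii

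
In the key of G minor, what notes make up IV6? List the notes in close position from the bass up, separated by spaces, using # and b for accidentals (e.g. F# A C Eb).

IV6 is the major subdominant, borrowed from the parallel major. In G minor that root is C.
So the chord is C-E-G.
With the 6 figure the chord is in first inversion; from the bass E upward in close position it reads E-G-C.

E G C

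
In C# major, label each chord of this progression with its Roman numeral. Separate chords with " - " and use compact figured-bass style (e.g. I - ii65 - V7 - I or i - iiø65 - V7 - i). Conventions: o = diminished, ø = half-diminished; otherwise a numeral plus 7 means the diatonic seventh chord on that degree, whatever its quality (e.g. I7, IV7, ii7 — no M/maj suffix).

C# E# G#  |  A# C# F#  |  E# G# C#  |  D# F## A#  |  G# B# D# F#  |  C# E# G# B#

C#-E#-G#: root C# is the tonic; major triad there is I.
A#-C#-F#: root F# is the subdominant; major triad there is IV6.
E#-G#-C#: root C# is the tonic; major triad there is I6.
D#-F##-A# is the secondary dominant of V (major triad on D#): V/V.
G#-B#-D#-F#: root G# is the dominant; dominant seventh chord there is V7.
C#-E#-G#-B#: major seventh chord on C# = scale degree 1 → I7.

I - IV6 - I6 - V/V - V7 - I7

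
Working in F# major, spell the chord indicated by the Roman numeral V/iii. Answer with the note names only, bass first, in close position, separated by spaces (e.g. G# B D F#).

E# G## B#

V/iii is a secondary dominant — the dominant triad of iii. iii in F# major is A#, so the applied chord's root is E#, a perfect fifth above.
Building a major triad on E# gives E#-G##-B#.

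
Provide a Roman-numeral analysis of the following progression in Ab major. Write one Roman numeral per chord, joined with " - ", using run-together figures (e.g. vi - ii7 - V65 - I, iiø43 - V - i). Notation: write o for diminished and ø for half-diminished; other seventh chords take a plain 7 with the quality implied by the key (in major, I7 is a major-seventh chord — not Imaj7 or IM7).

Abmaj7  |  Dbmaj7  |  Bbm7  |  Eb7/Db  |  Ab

Abmaj7: root Ab is the tonic; major seventh chord there is I7.
Dbmaj7: root Db is the subdominant; major seventh chord there is IV7.
Bbm7 has root Bb, degree 2 in Ab major, so ii7.
Eb7/Db has root Eb, degree 5 in Ab major, so V42.
Ab: root Ab is the tonic; major triad there is I.

I7 - IV7 - ii7 - V42 - I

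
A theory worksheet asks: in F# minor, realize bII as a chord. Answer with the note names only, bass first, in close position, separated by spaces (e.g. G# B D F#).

G B D

Scale degree 2 in F# minor is G#; lowering it a half step gives G. bII is the Neapolitan chord — a major triad on the lowered second degree.
So the chord is G-B-D.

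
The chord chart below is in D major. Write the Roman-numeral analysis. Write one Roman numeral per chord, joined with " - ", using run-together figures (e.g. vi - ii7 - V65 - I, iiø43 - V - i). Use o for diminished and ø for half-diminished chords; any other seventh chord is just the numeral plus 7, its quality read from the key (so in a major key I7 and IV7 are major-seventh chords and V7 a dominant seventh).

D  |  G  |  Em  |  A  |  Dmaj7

D: root D is the tonic; major triad there is I.
G: major triad on G = scale degree 4 → IV.
Em: root E is the supertonic; minor triad there is ii.
A: root A is the dominant; major triad there is V.
Dmaj7: root D is the tonic; major seventh chord there is I7.

I - IV - ii - V - I7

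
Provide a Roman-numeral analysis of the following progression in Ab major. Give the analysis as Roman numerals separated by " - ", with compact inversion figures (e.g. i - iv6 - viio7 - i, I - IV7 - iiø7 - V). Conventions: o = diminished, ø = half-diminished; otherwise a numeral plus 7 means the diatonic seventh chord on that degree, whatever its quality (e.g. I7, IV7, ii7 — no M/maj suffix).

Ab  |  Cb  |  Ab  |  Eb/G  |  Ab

I - bIII - I - V6 - I

Ab: major triad on Ab = scale degree 1 → I.
Cb: major triad on Cb — chromatic; bIII (borrowed from the parallel minor).
Ab: root Ab is the tonic; major triad there is I.
Eb/G: root Eb is the dominant; major triad there is V6.
Ab: root Ab is the tonic; major triad there is I.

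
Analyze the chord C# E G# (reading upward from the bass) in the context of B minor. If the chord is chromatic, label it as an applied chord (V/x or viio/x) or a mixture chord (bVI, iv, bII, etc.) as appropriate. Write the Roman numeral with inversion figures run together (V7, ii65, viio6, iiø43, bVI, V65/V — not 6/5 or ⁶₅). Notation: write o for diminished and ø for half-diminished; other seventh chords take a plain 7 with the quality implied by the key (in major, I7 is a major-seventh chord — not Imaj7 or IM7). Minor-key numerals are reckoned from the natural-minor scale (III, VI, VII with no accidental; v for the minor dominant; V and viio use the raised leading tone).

The pitches C#-E-G# form a minor triad rooted on C#.
C# is the second degree of B minor. This is the minor supertonic, borrowed from the parallel major (the Dorian ii).

ii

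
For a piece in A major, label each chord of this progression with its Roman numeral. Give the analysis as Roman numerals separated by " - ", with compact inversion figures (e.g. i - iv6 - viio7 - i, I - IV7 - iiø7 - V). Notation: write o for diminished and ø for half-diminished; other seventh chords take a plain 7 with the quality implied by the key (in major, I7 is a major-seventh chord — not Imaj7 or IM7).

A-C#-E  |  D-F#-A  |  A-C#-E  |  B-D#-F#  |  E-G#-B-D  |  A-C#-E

I - IV - I - V/V - V7 - I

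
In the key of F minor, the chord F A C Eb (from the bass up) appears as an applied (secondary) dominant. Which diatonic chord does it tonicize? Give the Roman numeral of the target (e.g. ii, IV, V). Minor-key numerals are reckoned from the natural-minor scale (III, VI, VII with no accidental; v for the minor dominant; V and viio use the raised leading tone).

iv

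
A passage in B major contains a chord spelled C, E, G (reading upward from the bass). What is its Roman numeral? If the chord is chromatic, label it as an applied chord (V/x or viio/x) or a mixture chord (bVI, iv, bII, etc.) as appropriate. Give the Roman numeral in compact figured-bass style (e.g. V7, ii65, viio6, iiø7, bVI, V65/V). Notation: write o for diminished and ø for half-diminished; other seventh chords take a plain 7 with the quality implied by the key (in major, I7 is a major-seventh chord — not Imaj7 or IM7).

bII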